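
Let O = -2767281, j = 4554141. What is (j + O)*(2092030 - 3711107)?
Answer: -2893063928220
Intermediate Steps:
(j + O)*(2092030 - 3711107) = (4554141 - 2767281)*(2092030 - 3711107) = 1786860*(-1619077) = -2893063928220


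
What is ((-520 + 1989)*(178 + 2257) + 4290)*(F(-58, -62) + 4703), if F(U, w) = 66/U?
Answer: 488325261970/29 ≈ 1.6839e+10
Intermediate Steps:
((-520 + 1989)*(178 + 2257) + 4290)*(F(-58, -62) + 4703) = ((-520 + 1989)*(178 + 2257) + 4290)*(66/(-58) + 4703) = (1469*2435 + 4290)*(66*(-1/58) + 4703) = (3577015 + 4290)*(-33/29 + 4703) = 3581305*(136354/29) = 488325261970/29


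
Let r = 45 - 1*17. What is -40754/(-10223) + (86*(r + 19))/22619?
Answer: 963136092/231234037 ≈ 4.1652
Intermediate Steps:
r = 28 (r = 45 - 17 = 28)
-40754/(-10223) + (86*(r + 19))/22619 = -40754/(-10223) + (86*(28 + 19))/22619 = -40754*(-1/10223) + (86*47)*(1/22619) = 40754/10223 + 4042*(1/22619) = 40754/10223 + 4042/22619 = 963136092/231234037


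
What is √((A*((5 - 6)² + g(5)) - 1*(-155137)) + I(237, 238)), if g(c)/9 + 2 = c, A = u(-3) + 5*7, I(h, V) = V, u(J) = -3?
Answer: 71*√31 ≈ 395.31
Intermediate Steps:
A = 32 (A = -3 + 5*7 = -3 + 35 = 32)
g(c) = -18 + 9*c
√((A*((5 - 6)² + g(5)) - 1*(-155137)) + I(237, 238)) = √((32*((5 - 6)² + (-18 + 9*5)) - 1*(-155137)) + 238) = √((32*((-1)² + (-18 + 45)) + 155137) + 238) = √((32*(1 + 27) + 155137) + 238) = √((32*28 + 155137) + 238) = √((896 + 155137) + 238) = √(156033 + 238) = √156271 = 71*√31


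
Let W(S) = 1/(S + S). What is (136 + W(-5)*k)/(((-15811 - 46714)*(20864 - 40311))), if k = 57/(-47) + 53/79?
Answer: 61606/550576171375 ≈ 1.1189e-7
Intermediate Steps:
k = -2012/3713 (k = 57*(-1/47) + 53*(1/79) = -57/47 + 53/79 = -2012/3713 ≈ -0.54188)
W(S) = 1/(2*S)
(136 + W(-5)*k)/(((-15811 - 46714)*(20864 - 40311))) = (136 + ((½)/(-5))*(-2012/3713))/(((-15811 - 46714)*(20864 - 40311))) = (136 + ((½)*(-⅕))*(-2012/3713))/((-62525*(-19447))) = (136 - ⅒*(-2012/3713))/1215923675 = (136 + 1006/18565)*(1/1215923675) = (2525846/18565)*(1/1215923675) = 61606/550576171375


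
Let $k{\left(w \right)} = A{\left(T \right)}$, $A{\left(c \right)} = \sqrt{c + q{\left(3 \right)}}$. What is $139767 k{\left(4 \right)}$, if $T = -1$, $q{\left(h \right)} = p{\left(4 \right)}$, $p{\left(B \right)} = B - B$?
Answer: $139767 i \approx 1.3977 \cdot 10^{5} i$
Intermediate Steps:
$p{\left(B \right)} = 0$
$q{\left(h \right)} = 0$
$A{\left(c \right)} = \sqrt{c}$ ($A{\left(c \right)} = \sqrt{c + 0} = \sqrt{c}$)
$k{\left(w \right)} = i$ ($k{\left(w \right)} = \sqrt{-1} = i$)
$139767 k{\left(4 \right)} = 139767 i$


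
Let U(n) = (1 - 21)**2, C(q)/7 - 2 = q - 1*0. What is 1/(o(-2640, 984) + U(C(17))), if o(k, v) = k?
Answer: -1/2240 ≈ -0.00044643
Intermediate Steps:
C(q) = 14 + 7*q (C(q) = 14 + 7*(q - 1*0) = 14 + 7*(q + 0) = 14 + 7*q)
U(n) = 400 (U(n) = (-20)**2 = 400)
1/(o(-2640, 984) + U(C(17))) = 1/(-2640 + 400) = 1/(-2240) = -1/2240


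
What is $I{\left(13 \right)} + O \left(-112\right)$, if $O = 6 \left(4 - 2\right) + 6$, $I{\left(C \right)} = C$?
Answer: $-2003$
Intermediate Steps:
$O = 18$ ($O = 6 \cdot 2 + 6 = 12 + 6 = 18$)
$I{\left(13 \right)} + O \left(-112\right) = 13 + 18 \left(-112\right) = 13 - 2016 = -2003$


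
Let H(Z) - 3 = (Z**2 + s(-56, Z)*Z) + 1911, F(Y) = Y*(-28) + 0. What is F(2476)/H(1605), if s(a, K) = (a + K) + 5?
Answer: -9904/724587 ≈ -0.013668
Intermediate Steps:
s(a, K) = 5 + K + a (s(a, K) = (K + a) + 5 = 5 + K + a)
F(Y) = -28*Y (F(Y) = -28*Y + 0 = -28*Y)
H(Z) = 1914 + Z**2 + Z*(-51 + Z) (H(Z) = 3 + ((Z**2 + (5 + Z - 56)*Z) + 1911) = 3 + ((Z**2 + (-51 + Z)*Z) + 1911) = 3 + ((Z**2 + Z*(-51 + Z)) + 1911) = 3 + (1911 + Z**2 + Z*(-51 + Z)) = 1914 + Z**2 + Z*(-51 + Z))
F(2476)/H(1605) = (-28*2476)/(1914 + 1605**2 + 1605*(-51 + 1605)) = -69328/(1914 + 2576025 + 1605*1554) = -69328/(1914 + 2576025 + 2494170) = -69328/5072109 = -69328*1/5072109 = -9904/724587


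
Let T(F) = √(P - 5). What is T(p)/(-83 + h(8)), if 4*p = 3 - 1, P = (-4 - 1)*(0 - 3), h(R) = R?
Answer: -√10/75 ≈ -0.042164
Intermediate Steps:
P = 15 (P = -5*(-3) = 15)
p = ½ (p = (3 - 1)/4 = (¼)*2 = ½ ≈ 0.50000)
T(F) = √10 (T(F) = √(15 - 5) = √10)
T(p)/(-83 + h(8)) = √10/(-83 + 8) = √10/(-75) = -√10/75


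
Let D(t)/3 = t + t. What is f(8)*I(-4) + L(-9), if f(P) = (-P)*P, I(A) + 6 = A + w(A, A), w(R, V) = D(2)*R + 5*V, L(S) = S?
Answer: 4983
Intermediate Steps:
D(t) = 6*t (D(t) = 3*(t + t) = 3*(2*t) = 6*t)
w(R, V) = 5*V + 12*R (w(R, V) = (6*2)*R + 5*V = 12*R + 5*V = 5*V + 12*R)
I(A) = -6 + 18*A (I(A) = -6 + (A + (5*A + 12*A)) = -6 + (A + 17*A) = -6 + 18*A)
f(P) = -P²
f(8)*I(-4) + L(-9) = (-1*8²)*(-6 + 18*(-4)) - 9 = (-1*64)*(-6 - 72) - 9 = -64*(-78) - 9 = 4992 - 9 = 4983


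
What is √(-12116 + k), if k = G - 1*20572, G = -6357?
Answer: I*√39045 ≈ 197.6*I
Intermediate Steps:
k = -26929 (k = -6357 - 1*20572 = -6357 - 20572 = -26929)
√(-12116 + k) = √(-12116 - 26929) = √(-39045) = I*√39045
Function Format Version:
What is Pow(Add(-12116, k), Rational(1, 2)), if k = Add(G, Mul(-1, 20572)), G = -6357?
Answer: Mul(I, Pow(39045, Rational(1, 2))) ≈ Mul(197.60, I)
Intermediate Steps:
k = -26929 (k = Add(-6357, Mul(-1, 20572)) = Add(-6357, -20572) = -26929)
Pow(Add(-12116, k), Rational(1, 2)) = Pow(Add(-12116, -26929), Rational(1, 2)) = Pow(-39045, Rational(1, 2)) = Mul(I, Pow(39045, Rational(1, 2)))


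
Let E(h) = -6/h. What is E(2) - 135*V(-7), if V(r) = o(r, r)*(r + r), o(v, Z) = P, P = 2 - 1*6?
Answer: -7563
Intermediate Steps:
P = -4 (P = 2 - 6 = -4)
o(v, Z) = -4
V(r) = -8*r (V(r) = -4*(r + r) = -8*r)
E(2) - 135*V(-7) = -6/2 - (-1080)*(-7) = -6*½ - 135*56 = -3 - 7560 = -7563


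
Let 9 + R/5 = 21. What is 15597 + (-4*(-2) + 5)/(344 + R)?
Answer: 6301201/404 ≈ 15597.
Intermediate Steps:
R = 60 (R = -45 + 5*21 = -45 + 105 = 60)
15597 + (-4*(-2) + 5)/(344 + R) = 15597 + (-4*(-2) + 5)/(344 + 60) = 15597 + (8 + 5)/404 = 15597 + (1/404)*13 = 15597 + 13/404 = 6301201/404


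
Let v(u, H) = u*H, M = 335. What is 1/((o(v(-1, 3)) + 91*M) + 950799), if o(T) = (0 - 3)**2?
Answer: 1/981293 ≈ 1.0191e-6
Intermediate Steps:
v(u, H) = H*u
o(T) = 9 (o(T) = (-3)**2 = 9)
1/((o(v(-1, 3)) + 91*M) + 950799) = 1/((9 + 91*335) + 950799) = 1/((9 + 30485) + 950799) = 1/(30494 + 950799) = 1/981293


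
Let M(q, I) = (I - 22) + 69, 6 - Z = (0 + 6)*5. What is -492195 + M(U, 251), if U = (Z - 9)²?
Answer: -491897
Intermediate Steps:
Z = -24 (Z = 6 - (0 + 6)*5 = 6 - 6*5 = 6 - 1*30 = 6 - 30 = -24)
U = 1089 (U = (-24 - 9)² = (-33)² = 1089)
M(q, I) = 47 + I (M(q, I) = (-22 + I) + 69 = 47 + I)
-492195 + M(U, 251) = -492195 + (47 + 251) = -492195 + 298 = -491897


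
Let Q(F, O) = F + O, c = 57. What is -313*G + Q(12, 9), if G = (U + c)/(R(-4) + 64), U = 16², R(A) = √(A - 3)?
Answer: -6183853/4103 + 97969*I*√7/4103 ≈ -1507.2 + 63.174*I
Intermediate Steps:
R(A) = √(-3 + A)
U = 256
G = 313/(64 + I*√7) (G = (256 + 57)/(√(-3 - 4) + 64) = 313/(√(-7) + 64) = 313/(I*√7 + 64) = 313/(64 + I*√7) ≈ 4.8823 - 0.20183*I)
-313*G + Q(12, 9) = -313*(20032/4103 - 313*I*√7/4103) + (12 + 9) = (-6270016/4103 + 97969*I*√7/4103) + 21 = -6183853/4103 + 97969*I*√7/4103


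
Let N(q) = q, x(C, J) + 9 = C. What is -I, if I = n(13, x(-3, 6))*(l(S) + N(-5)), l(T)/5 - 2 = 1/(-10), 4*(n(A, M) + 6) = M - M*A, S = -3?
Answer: -135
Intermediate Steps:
x(C, J) = -9 + C
n(A, M) = -6 + M/4 - A*M/4 (n(A, M) = -6 + (M - M*A)/4 = -6 + (M - A*M)/4 = -6 + (M/4 - A*M/4) = -6 + M/4 - A*M/4)
l(T) = 19/2 (l(T) = 10 + 5/(-10) = 10 + 5*(-1/10) = 10 - 1/2 = 19/2)
I = 135 (I = (-6 + (-9 - 3)/4 - 1/4*13*(-9 - 3))*(19/2 - 5) = (-6 + (1/4)*(-12) - 1/4*13*(-12))*(9/2) = (-6 - 3 + 39)*(9/2) = 30*(9/2) = 135)
-I = -1*135 = -135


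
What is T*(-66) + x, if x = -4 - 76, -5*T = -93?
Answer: -6538/5 ≈ -1307.6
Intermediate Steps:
T = 93/5 (T = -⅕*(-93) = 93/5 ≈ 18.600)
x = -80
T*(-66) + x = (93/5)*(-66) - 80 = -6138/5 - 80 = -6538/5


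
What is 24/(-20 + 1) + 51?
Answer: 945/19 ≈ 49.737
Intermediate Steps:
24/(-20 + 1) + 51 = 24/(-19) + 51 = -1/19*24 + 51 = -24/19 + 51 = 945/19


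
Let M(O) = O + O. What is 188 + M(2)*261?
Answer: 1232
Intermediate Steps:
M(O) = 2*O
188 + M(2)*261 = 188 + (2*2)*261 = 188 + 4*261 = 188 + 1044 = 1232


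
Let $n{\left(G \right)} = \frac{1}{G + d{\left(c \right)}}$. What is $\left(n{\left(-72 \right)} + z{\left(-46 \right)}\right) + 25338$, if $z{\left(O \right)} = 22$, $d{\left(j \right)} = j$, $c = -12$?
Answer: $\frac{2130239}{84} \approx 25360.0$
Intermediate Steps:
$n{\left(G \right)} = \frac{1}{-12 + G}$ ($n{\left(G \right)} = \frac{1}{G - 12} = \frac{1}{-12 + G}$)
$\left(n{\left(-72 \right)} + z{\left(-46 \right)}\right) + 25338 = \left(\frac{1}{-12 - 72} + 22\right) + 25338 = \left(\frac{1}{-84} + 22\right) + 25338 = \left(- \frac{1}{84} + 22\right) + 25338 = \frac{1847}{84} + 25338 = \frac{2130239}{84}$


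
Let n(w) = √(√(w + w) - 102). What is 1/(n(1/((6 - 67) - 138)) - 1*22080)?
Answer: 199/(-4393920 + √199*√(-20298 + I*√398)) ≈ -4.529e-5 - 2.0716e-8*I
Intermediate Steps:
n(w) = √(-102 + √2*√w) (n(w) = √(√(2*w) - 102) = √(√2*√w - 102) = √(-102 + √2*√w))
1/(n(1/((6 - 67) - 138)) - 1*22080) = 1/(√(-102 + √2*√(1/((6 - 67) - 138))) - 1*22080) = 1/(√(-102 + √2*√(1/(-61 - 138))) - 22080) = 1/(√(-102 + √2*√(1/(-199))) - 22080) = 1/(√(-102 + √2*√(-1/199)) - 22080) = 1/(√(-102 + √2*(I*√199/199)) - 22080) = 1/(√(-102 + I*√398/199) - 22080) = 1/(-22080 + √(-102 + I*√398/199))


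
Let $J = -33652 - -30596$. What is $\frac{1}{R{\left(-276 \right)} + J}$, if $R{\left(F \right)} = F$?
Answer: $- \frac{1}{3332} \approx -0.00030012$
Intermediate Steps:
$J = -3056$ ($J = -33652 + 30596 = -3056$)
$\frac{1}{R{\left(-276 \right)} + J} = \frac{1}{-276 - 3056} = \frac{1}{-3332} = - \frac{1}{3332}$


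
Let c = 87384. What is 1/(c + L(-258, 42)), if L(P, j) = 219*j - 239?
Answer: 1/96343 ≈ 1.0380e-5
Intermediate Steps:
L(P, j) = -239 + 219*j
1/(c + L(-258, 42)) = 1/(87384 + (-239 + 219*42)) = 1/(87384 + (-239 + 9198)) = 1/(87384 + 8959) = 1/96343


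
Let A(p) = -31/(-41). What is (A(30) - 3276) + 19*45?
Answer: -99230/41 ≈ -2420.2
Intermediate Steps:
A(p) = 31/41 (A(p) = -31*(-1/41) = 31/41)
(A(30) - 3276) + 19*45 = (31/41 - 3276) + 19*45 = -134285/41 + 855 = -99230/41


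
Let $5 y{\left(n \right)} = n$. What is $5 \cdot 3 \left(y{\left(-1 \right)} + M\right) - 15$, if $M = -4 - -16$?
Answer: $162$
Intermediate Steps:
$y{\left(n \right)} = \frac{n}{5}$
$M = 12$ ($M = -4 + 16 = 12$)
$5 \cdot 3 \left(y{\left(-1 \right)} + M\right) - 15 = 5 \cdot 3 \left(\frac{1}{5} \left(-1\right) + 12\right) - 15 = 5 \cdot 3 \left(- \frac{1}{5} + 12\right) - 15 = 5 \cdot 3 \cdot \frac{59}{5} - 15 = 5 \cdot \frac{177}{5} - 15 = 177 - 15 = 162$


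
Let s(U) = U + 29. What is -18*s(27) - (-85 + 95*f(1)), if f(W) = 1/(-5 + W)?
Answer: -3597/4 ≈ -899.25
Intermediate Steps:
s(U) = 29 + U
-18*s(27) - (-85 + 95*f(1)) = -18*(29 + 27) - (-85 + 95/(-5 + 1)) = -18*56 - (-85 + 95/(-4)) = -1008 - (-85 + 95*(-1/4)) = -1008 - (-85 - 95/4) = -1008 - 1*(-435/4) = -1008 + 435/4 = -3597/4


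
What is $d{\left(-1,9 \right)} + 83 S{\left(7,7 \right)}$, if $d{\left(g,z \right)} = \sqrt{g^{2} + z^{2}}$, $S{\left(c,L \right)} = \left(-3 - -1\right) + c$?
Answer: $415 + \sqrt{82} \approx 424.06$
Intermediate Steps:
$S{\left(c,L \right)} = -2 + c$ ($S{\left(c,L \right)} = \left(-3 + 1\right) + c = -2 + c$)
$d{\left(-1,9 \right)} + 83 S{\left(7,7 \right)} = \sqrt{\left(-1\right)^{2} + 9^{2}} + 83 \left(-2 + 7\right) = \sqrt{1 + 81} + 83 \cdot 5 = \sqrt{82} + 415 = 415 + \sqrt{82}$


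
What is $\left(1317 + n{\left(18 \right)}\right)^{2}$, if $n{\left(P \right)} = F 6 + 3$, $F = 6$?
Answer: $1838736$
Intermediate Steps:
$n{\left(P \right)} = 39$ ($n{\left(P \right)} = 6 \cdot 6 + 3 = 36 + 3 = 39$)
$\left(1317 + n{\left(18 \right)}\right)^{2} = \left(1317 + 39\right)^{2} = 1356^{2} = 1838736$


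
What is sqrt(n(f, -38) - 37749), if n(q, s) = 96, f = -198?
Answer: I*sqrt(37653) ≈ 194.04*I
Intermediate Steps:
sqrt(n(f, -38) - 37749) = sqrt(96 - 37749) = sqrt(-37653) = I*sqrt(37653)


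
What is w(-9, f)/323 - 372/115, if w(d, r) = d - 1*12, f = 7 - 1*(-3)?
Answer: -122571/37145 ≈ -3.2998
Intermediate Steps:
f = 10 (f = 7 + 3 = 10)
w(d, r) = -12 + d (w(d, r) = d - 12 = -12 + d)
w(-9, f)/323 - 372/115 = (-12 - 9)/323 - 372/115 = -21*1/323 - 372*1/115 = -21/323 - 372/115 = -122571/37145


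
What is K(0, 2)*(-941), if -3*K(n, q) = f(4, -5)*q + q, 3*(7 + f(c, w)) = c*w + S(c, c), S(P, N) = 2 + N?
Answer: -60224/9 ≈ -6691.6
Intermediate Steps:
f(c, w) = -19/3 + c/3 + c*w/3 (f(c, w) = -7 + (c*w + (2 + c))/3 = -7 + (2 + c + c*w)/3 = -7 + (⅔ + c/3 + c*w/3) = -19/3 + c/3 + c*w/3)
K(n, q) = 32*q/9 (K(n, q) = -((-19/3 + (⅓)*4 + (⅓)*4*(-5))*q + q)/3 = -((-19/3 + 4/3 - 20/3)*q + q)/3 = -(-35*q/3 + q)/3 = -(-32)*q/9 = 32*q/9)
K(0, 2)*(-941) = ((32/9)*2)*(-941) = (64/9)*(-941) = -60224/9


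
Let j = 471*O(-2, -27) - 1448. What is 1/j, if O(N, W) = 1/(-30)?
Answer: -10/14637 ≈ -0.00068320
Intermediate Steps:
O(N, W) = -1/30
j = -14637/10 (j = 471*(-1/30) - 1448 = -157/10 - 1448 = -14637/10 ≈ -1463.7)
1/j = 1/(-14637/10) = -10/14637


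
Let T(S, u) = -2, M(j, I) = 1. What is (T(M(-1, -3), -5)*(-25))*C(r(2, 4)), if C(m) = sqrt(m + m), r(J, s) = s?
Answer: 100*sqrt(2) ≈ 141.42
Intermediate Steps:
C(m) = sqrt(2)*sqrt(m) (C(m) = sqrt(2*m) = sqrt(2)*sqrt(m))
(T(M(-1, -3), -5)*(-25))*C(r(2, 4)) = (-2*(-25))*(sqrt(2)*sqrt(4)) = 50*(sqrt(2)*2) = 50*(2*sqrt(2)) = 100*sqrt(2)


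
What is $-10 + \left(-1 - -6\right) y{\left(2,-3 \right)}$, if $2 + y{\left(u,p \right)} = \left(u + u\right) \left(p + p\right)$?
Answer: $-140$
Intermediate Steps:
$y{\left(u,p \right)} = -2 + 4 p u$ ($y{\left(u,p \right)} = -2 + \left(u + u\right) \left(p + p\right) = -2 + 2 u 2 p = -2 + 4 p u$)
$-10 + \left(-1 - -6\right) y{\left(2,-3 \right)} = -10 + \left(-1 - -6\right) \left(-2 + 4 \left(-3\right) 2\right) = -10 + \left(-1 + 6\right) \left(-2 - 24\right) = -10 + 5 \left(-26\right) = -10 - 130 = -140$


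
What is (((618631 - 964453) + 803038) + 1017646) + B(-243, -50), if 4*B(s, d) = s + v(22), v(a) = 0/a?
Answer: 5899205/4 ≈ 1.4748e+6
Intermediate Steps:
v(a) = 0
B(s, d) = s/4 (B(s, d) = (s + 0)/4 = s/4)
(((618631 - 964453) + 803038) + 1017646) + B(-243, -50) = (((618631 - 964453) + 803038) + 1017646) + (¼)*(-243) = ((-345822 + 803038) + 1017646) - 243/4 = (457216 + 1017646) - 243/4 = 1474862 - 243/4 = 5899205/4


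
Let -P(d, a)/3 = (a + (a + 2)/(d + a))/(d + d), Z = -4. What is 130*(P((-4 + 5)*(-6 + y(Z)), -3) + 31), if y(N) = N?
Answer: 3973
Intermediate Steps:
P(d, a) = -3*(a + (2 + a)/(a + d))/(2*d) (P(d, a) = -3*(a + (a + 2)/(d + a))/(d + d) = -3*(a + (2 + a)/(a + d))/(2*d))
130*(P((-4 + 5)*(-6 + y(Z)), -3) + 31) = 130*(3*(-2 - 1*(-3) - 1*(-3)² - 1*(-3)*(-4 + 5)*(-6 - 4))/(2*(((-4 + 5)*(-6 - 4)))*(-3 + (-4 + 5)*(-6 - 4))) + 31) = 130*(3*(-2 + 3 - 1*9 - 1*(-3)*1*(-10))/(2*((1*(-10)))*(-3 + 1*(-10))) + 31) = 130*((3/2)*(-2 + 3 - 9 - 1*(-3)*(-10))/(-10*(-3 - 10)) + 31) = 130*((3/2)*(-⅒)*(-2 + 3 - 9 - 30)/(-13) + 31) = 130*((3/2)*(-⅒)*(-1/13)*(-38) + 31) = 130*(-57/130 + 31) = 130*(3973/130) = 3973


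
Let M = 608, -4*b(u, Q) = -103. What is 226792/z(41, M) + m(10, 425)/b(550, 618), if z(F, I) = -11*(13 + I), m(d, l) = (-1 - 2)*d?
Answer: -24179296/703593 ≈ -34.365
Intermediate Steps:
m(d, l) = -3*d
b(u, Q) = 103/4 (b(u, Q) = -1/4*(-103) = 103/4)
z(F, I) = -143 - 11*I
226792/z(41, M) + m(10, 425)/b(550, 618) = 226792/(-143 - 11*608) + (-3*10)/(103/4) = 226792/(-143 - 6688) - 30*4/103 = 226792/(-6831) - 120/103 = 226792*(-1/6831) - 120/103 = -226792/6831 - 120/103 = -24179296/703593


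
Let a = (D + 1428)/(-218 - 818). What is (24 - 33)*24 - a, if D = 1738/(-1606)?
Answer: -16231483/75628 ≈ -214.62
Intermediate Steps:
D = -79/73 (D = 1738*(-1/1606) = -79/73 ≈ -1.0822)
a = -104165/75628 (a = (-79/73 + 1428)/(-218 - 818) = (104165/73)/(-1036) = (104165/73)*(-1/1036) = -104165/75628 ≈ -1.3773)
(24 - 33)*24 - a = (24 - 33)*24 - 1*(-104165/75628) = -9*24 + 104165/75628 = -216 + 104165/75628 = -16231483/75628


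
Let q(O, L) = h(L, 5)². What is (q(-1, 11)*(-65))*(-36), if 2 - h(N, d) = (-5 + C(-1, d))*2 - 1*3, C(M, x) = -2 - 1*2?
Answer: 1237860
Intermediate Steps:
C(M, x) = -4 (C(M, x) = -2 - 2 = -4)
h(N, d) = 23 (h(N, d) = 2 - ((-5 - 4)*2 - 1*3) = 2 - (-9*2 - 3) = 2 - (-18 - 3) = 2 - 1*(-21) = 2 + 21 = 23)
q(O, L) = 529 (q(O, L) = 23² = 529)
(q(-1, 11)*(-65))*(-36) = (529*(-65))*(-36) = -34385*(-36) = 1237860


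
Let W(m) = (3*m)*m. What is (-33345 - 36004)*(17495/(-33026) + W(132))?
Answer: -17102628235339/4718 ≈ -3.6250e+9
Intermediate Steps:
W(m) = 3*m**2
(-33345 - 36004)*(17495/(-33026) + W(132)) = (-33345 - 36004)*(17495/(-33026) + 3*132**2) = -69349*(17495*(-1/33026) + 3*17424) = -69349*(-17495/33026 + 52272) = -69349*1726317577/33026 = -17102628235339/4718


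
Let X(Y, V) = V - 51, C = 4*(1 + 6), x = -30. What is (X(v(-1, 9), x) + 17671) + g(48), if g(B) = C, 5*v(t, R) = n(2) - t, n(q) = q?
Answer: 17618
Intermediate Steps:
v(t, R) = ⅖ - t/5 (v(t, R) = (2 - t)/5 = ⅖ - t/5)
C = 28 (C = 4*7 = 28)
X(Y, V) = -51 + V
g(B) = 28
(X(v(-1, 9), x) + 17671) + g(48) = ((-51 - 30) + 17671) + 28 = (-81 + 17671) + 28 = 17590 + 28 = 17618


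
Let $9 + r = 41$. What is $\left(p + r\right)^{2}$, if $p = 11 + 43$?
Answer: $7396$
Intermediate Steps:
$p = 54$
$r = 32$ ($r = -9 + 41 = 32$)
$\left(p + r\right)^{2} = \left(54 + 32\right)^{2} = 86^{2} = 7396$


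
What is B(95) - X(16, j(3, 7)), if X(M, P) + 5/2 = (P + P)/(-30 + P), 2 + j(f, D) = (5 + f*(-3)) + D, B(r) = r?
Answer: 5659/58 ≈ 97.569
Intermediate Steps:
j(f, D) = 3 + D - 3*f (j(f, D) = -2 + ((5 + f*(-3)) + D) = -2 + ((5 - 3*f) + D) = -2 + (5 + D - 3*f) = 3 + D - 3*f)
X(M, P) = -5/2 + 2*P/(-30 + P) (X(M, P) = -5/2 + (P + P)/(-30 + P) = -5/2 + (2*P)/(-30 + P) = -5/2 + 2*P/(-30 + P))
B(95) - X(16, j(3, 7)) = 95 - (150 - (3 + 7 - 3*3))/(2*(-30 + (3 + 7 - 3*3))) = 95 - (150 - (3 + 7 - 9))/(2*(-30 + (3 + 7 - 9))) = 95 - (150 - 1*1)/(2*(-30 + 1)) = 95 - (150 - 1)/(2*(-29)) = 95 - (-1)*149/(2*29) = 95 - 1*(-149/58) = 95 + 149/58 = 5659/58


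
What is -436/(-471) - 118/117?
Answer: -1522/18369 ≈ -0.082857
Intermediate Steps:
-436/(-471) - 118/117 = -436*(-1/471) - 118*1/117 = 436/471 - 118/117 = -1522/18369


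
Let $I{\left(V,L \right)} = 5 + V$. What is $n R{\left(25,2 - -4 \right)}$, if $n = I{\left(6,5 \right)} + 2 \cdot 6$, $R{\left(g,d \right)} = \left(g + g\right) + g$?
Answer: $1725$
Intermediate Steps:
$R{\left(g,d \right)} = 3 g$ ($R{\left(g,d \right)} = 2 g + g = 3 g$)
$n = 23$ ($n = \left(5 + 6\right) + 2 \cdot 6 = 11 + 12 = 23$)
$n R{\left(25,2 - -4 \right)} = 23 \cdot 3 \cdot 25 = 23 \cdot 75 = 1725$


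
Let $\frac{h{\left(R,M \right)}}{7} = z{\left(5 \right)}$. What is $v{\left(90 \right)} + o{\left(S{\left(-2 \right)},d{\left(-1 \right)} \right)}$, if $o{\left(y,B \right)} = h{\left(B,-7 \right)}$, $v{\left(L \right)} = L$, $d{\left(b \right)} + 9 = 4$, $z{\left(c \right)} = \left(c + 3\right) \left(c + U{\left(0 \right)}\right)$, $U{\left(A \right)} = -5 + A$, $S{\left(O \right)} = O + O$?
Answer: $90$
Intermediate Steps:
$S{\left(O \right)} = 2 O$
$z{\left(c \right)} = \left(-5 + c\right) \left(3 + c\right)$ ($z{\left(c \right)} = \left(c + 3\right) \left(c + \left(-5 + 0\right)\right) = \left(3 + c\right) \left(c - 5\right) = \left(3 + c\right) \left(-5 + c\right) = \left(-5 + c\right) \left(3 + c\right)$)
$d{\left(b \right)} = -5$ ($d{\left(b \right)} = -9 + 4 = -5$)
$h{\left(R,M \right)} = 0$ ($h{\left(R,M \right)} = 7 \left(-15 + 5^{2} - 10\right) = 7 \left(-15 + 25 - 10\right) = 7 \cdot 0 = 0$)
$o{\left(y,B \right)} = 0$
$v{\left(90 \right)} + o{\left(S{\left(-2 \right)},d{\left(-1 \right)} \right)} = 90 + 0 = 90$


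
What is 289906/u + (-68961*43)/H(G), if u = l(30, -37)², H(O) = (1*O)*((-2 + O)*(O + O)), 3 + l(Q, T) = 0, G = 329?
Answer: 6840769049459/212368842 ≈ 32212.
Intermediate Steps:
l(Q, T) = -3 (l(Q, T) = -3 + 0 = -3)
H(O) = 2*O²*(-2 + O) (H(O) = O*((-2 + O)*(2*O)) = O*(2*O*(-2 + O)) = 2*O²*(-2 + O))
u = 9 (u = (-3)² = 9)
289906/u + (-68961*43)/H(G) = 289906/9 + (-68961*43)/((2*329²*(-2 + 329))) = 289906*(⅑) - 2965323/(2*108241*327) = 289906/9 - 2965323/70789614 = 289906/9 - 2965323*1/70789614 = 289906/9 - 988441/23596538 = 6840769049459/212368842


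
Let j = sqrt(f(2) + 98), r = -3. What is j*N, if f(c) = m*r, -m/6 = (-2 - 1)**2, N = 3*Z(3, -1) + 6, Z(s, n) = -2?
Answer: 0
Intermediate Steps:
N = 0 (N = 3*(-2) + 6 = -6 + 6 = 0)
m = -54 (m = -6*(-2 - 1)**2 = -6*(-3)**2 = -6*9 = -54)
f(c) = 162 (f(c) = -54*(-3) = 162)
j = 2*sqrt(65) (j = sqrt(162 + 98) = sqrt(260) = 2*sqrt(65) ≈ 16.125)
j*N = (2*sqrt(65))*0 = 0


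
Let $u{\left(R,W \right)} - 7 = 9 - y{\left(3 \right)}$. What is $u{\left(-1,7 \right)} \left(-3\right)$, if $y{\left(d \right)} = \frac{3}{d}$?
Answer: $-45$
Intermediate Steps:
$u{\left(R,W \right)} = 15$ ($u{\left(R,W \right)} = 7 + \left(9 - \frac{3}{3}\right) = 7 + \left(9 - 3 \cdot \frac{1}{3}\right) = 7 + \left(9 - 1\right) = 7 + 8 = 15$)
$u{\left(-1,7 \right)} \left(-3\right) = 15 \left(-3\right) = -45$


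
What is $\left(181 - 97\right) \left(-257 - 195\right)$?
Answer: $-37968$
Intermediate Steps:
$\left(181 - 97\right) \left(-257 - 195\right) = \left(181 + \left(-137 + 40\right)\right) \left(-452\right) = \left(181 - 97\right) \left(-452\right) = 84 \left(-452\right) = -37968$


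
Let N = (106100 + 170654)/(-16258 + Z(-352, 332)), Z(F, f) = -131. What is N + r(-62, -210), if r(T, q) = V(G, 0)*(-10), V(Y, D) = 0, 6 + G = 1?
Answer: -276754/16389 ≈ -16.887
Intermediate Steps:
G = -5 (G = -6 + 1 = -5)
r(T, q) = 0 (r(T, q) = 0*(-10) = 0)
N = -276754/16389 (N = (106100 + 170654)/(-16258 - 131) = 276754/(-16389) = 276754*(-1/16389) = -276754/16389 ≈ -16.887)
N + r(-62, -210) = -276754/16389 + 0 = -276754/16389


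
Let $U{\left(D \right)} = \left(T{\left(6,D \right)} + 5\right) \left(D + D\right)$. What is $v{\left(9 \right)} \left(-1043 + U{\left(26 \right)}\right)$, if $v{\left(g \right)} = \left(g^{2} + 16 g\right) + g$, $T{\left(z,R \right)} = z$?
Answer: $-110214$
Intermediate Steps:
$U{\left(D \right)} = 22 D$ ($U{\left(D \right)} = \left(6 + 5\right) \left(D + D\right) = 11 \cdot 2 D = 22 D$)
$v{\left(g \right)} = g^{2} + 17 g$
$v{\left(9 \right)} \left(-1043 + U{\left(26 \right)}\right) = 9 \left(17 + 9\right) \left(-1043 + 22 \cdot 26\right) = 9 \cdot 26 \left(-1043 + 572\right) = 234 \left(-471\right) = -110214$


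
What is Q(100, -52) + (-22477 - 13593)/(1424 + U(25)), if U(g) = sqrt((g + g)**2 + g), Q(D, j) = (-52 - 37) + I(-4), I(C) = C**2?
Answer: -199207003/2025251 + 180350*sqrt(101)/2025251 ≈ -97.467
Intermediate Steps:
Q(D, j) = -73 (Q(D, j) = (-52 - 37) + (-4)**2 = -89 + 16 = -73)
U(g) = sqrt(g + 4*g**2) (U(g) = sqrt((2*g)**2 + g) = sqrt(4*g**2 + g) = sqrt(g + 4*g**2))
Q(100, -52) + (-22477 - 13593)/(1424 + U(25)) = -73 + (-22477 - 13593)/(1424 + sqrt(25*(1 + 4*25))) = -73 - 36070/(1424 + sqrt(25*(1 + 100))) = -73 - 36070/(1424 + sqrt(25*101)) = -73 - 36070/(1424 + sqrt(2525)) = -73 - 36070/(1424 + 5*sqrt(101))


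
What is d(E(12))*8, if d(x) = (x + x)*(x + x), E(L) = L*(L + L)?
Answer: 2654208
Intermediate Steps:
E(L) = 2*L² (E(L) = L*(2*L) = 2*L²)
d(x) = 4*x² (d(x) = (2*x)*(2*x) = 4*x²)
d(E(12))*8 = (4*(2*12²)²)*8 = (4*(2*144)²)*8 = (4*288²)*8 = (4*82944)*8 = 331776*8 = 2654208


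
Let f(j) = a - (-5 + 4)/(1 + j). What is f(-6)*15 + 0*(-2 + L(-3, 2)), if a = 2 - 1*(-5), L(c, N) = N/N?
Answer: 102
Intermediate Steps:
L(c, N) = 1
a = 7 (a = 2 + 5 = 7)
f(j) = 7 + 1/(1 + j) (f(j) = 7 - (-5 + 4)/(1 + j) = 7 - (-1)/(1 + j) = 7 + 1/(1 + j))
f(-6)*15 + 0*(-2 + L(-3, 2)) = ((8 + 7*(-6))/(1 - 6))*15 + 0*(-2 + 1) = ((8 - 42)/(-5))*15 + 0*(-1) = -⅕*(-34)*15 + 0 = (34/5)*15 + 0 = 102 + 0 = 102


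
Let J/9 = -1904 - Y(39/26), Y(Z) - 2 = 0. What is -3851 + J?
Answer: -21005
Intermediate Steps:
Y(Z) = 2 (Y(Z) = 2 + 0 = 2)
J = -17154 (J = 9*(-1904 - 1*2) = 9*(-1904 - 2) = 9*(-1906) = -17154)
-3851 + J = -3851 - 17154 = -21005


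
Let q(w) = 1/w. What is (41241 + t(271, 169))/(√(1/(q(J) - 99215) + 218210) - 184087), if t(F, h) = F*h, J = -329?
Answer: -523016331957985280/1106156796147863553 - 174080*√58124757486699068254/1106156796147863553 ≈ -0.47402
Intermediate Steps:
(41241 + t(271, 169))/(√(1/(q(J) - 99215) + 218210) - 184087) = (41241 + 271*169)/(√(1/(1/(-329) - 99215) + 218210) - 184087) = (41241 + 45799)/(√(1/(-1/329 - 99215) + 218210) - 184087) = 87040/(√(1/(-32641736/329) + 218210) - 184087) = 87040/(√(-329/32641736 + 218210) - 184087) = 87040/(√(7122753212231/32641736) - 184087) = 87040/(√58124757486699068254/16320868 - 184087) = 87040/(-184087 + √58124757486699068254/16320868)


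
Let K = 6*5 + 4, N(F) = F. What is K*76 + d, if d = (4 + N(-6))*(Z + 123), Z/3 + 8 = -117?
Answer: 3088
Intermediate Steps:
Z = -375 (Z = -24 + 3*(-117) = -24 - 351 = -375)
d = 504 (d = (4 - 6)*(-375 + 123) = -2*(-252) = 504)
K = 34 (K = 30 + 4 = 34)
K*76 + d = 34*76 + 504 = 2584 + 504 = 3088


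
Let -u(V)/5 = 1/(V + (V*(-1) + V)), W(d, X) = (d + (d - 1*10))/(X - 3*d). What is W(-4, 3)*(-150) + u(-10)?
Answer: 361/2 ≈ 180.50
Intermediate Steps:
W(d, X) = (-10 + 2*d)/(X - 3*d) (W(d, X) = (d + (d - 10))/(X - 3*d) = (d + (-10 + d))/(X - 3*d) = (-10 + 2*d)/(X - 3*d))
u(V) = -5/V (u(V) = -5/(V + (V*(-1) + V)) = -5/(V + (-V + V)) = -5/(V + 0) = -5/V)
W(-4, 3)*(-150) + u(-10) = (2*(-5 - 4)/(3 - 3*(-4)))*(-150) - 5/(-10) = (2*(-9)/(3 + 12))*(-150) - 5*(-⅒) = (2*(-9)/15)*(-150) + ½ = (2*(1/15)*(-9))*(-150) + ½ = -6/5*(-150) + ½ = 180 + ½ = 361/2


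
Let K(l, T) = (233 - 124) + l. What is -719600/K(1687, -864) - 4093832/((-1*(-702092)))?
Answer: -32036120342/78809827 ≈ -406.50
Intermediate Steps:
K(l, T) = 109 + l
-719600/K(1687, -864) - 4093832/((-1*(-702092))) = -719600/(109 + 1687) - 4093832/((-1*(-702092))) = -719600/1796 - 4093832/702092 = -719600*1/1796 - 4093832*1/702092 = -179900/449 - 1023458/175523 = -32036120342/78809827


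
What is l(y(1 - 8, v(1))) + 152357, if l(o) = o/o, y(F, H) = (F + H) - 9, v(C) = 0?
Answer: 152358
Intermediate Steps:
y(F, H) = -9 + F + H
l(o) = 1
l(y(1 - 8, v(1))) + 152357 = 1 + 152357 = 152358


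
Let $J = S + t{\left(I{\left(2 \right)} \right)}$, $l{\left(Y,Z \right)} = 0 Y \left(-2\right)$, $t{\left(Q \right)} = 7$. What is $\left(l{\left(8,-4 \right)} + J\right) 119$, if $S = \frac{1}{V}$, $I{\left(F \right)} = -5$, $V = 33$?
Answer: $\frac{27608}{33} \approx 836.61$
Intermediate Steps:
$l{\left(Y,Z \right)} = 0$ ($l{\left(Y,Z \right)} = 0 \left(-2\right) = 0$)
$S = \frac{1}{33} \approx 0.030303$
$J = \frac{232}{33}$ ($J = \frac{1}{33} + 7 = \frac{232}{33} \approx 7.0303$)
$\left(l{\left(8,-4 \right)} + J\right) 119 = \left(0 + \frac{232}{33}\right) 119 = \frac{232}{33} \cdot 119 = \frac{27608}{33}$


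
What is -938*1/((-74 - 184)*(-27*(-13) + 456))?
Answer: 469/104103 ≈ 0.0045052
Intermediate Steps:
-938*1/((-74 - 184)*(-27*(-13) + 456)) = -938*(-1/(258*(351 + 456))) = -938/(807*(-258)) = -938/(-208206) = -938*(-1/208206) = 469/104103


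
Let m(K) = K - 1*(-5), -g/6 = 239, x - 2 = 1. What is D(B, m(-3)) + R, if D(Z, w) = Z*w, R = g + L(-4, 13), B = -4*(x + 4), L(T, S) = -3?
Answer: -1493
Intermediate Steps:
x = 3 (x = 2 + 1 = 3)
g = -1434 (g = -6*239 = -1434)
m(K) = 5 + K (m(K) = K + 5 = 5 + K)
B = -28 (B = -4*(3 + 4) = -4*7 = -28)
R = -1437 (R = -1434 - 3 = -1437)
D(B, m(-3)) + R = -28*(5 - 3) - 1437 = -28*2 - 1437 = -56 - 1437 = -1493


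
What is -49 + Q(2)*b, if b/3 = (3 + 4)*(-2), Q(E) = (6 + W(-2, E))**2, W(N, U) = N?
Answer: -721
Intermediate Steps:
Q(E) = 16 (Q(E) = (6 - 2)**2 = 4**2 = 16)
b = -42 (b = 3*((3 + 4)*(-2)) = 3*(7*(-2)) = 3*(-14) = -42)
-49 + Q(2)*b = -49 + 16*(-42) = -49 - 672 = -721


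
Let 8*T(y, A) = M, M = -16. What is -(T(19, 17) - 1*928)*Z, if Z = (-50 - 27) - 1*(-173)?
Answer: 89280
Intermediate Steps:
T(y, A) = -2 (T(y, A) = (⅛)*(-16) = -2)
Z = 96 (Z = -77 + 173 = 96)
-(T(19, 17) - 1*928)*Z = -(-2 - 1*928)*96 = -(-2 - 928)*96 = -(-930)*96 = -1*(-89280) = 89280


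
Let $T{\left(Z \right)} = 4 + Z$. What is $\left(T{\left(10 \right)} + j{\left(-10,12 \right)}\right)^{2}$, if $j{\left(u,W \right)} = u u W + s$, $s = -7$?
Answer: $1456849$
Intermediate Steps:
$j{\left(u,W \right)} = -7 + W u^{2}$ ($j{\left(u,W \right)} = u u W - 7 = u^{2} W - 7 = W u^{2} - 7 = -7 + W u^{2}$)
$\left(T{\left(10 \right)} + j{\left(-10,12 \right)}\right)^{2} = \left(\left(4 + 10\right) - \left(7 - 12 \left(-10\right)^{2}\right)\right)^{2} = \left(14 + \left(-7 + 12 \cdot 100\right)\right)^{2} = \left(14 + \left(-7 + 1200\right)\right)^{2} = \left(14 + 1193\right)^{2} = 1207^{2} = 1456849$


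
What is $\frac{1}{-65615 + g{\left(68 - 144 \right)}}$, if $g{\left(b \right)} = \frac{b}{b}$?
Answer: $- \frac{1}{65614} \approx -1.5241 \cdot 10^{-5}$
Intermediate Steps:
$g{\left(b \right)} = 1$
$\frac{1}{-65615 + g{\left(68 - 144 \right)}} = \frac{1}{-65615 + 1} = \frac{1}{-65614} = - \frac{1}{65614}$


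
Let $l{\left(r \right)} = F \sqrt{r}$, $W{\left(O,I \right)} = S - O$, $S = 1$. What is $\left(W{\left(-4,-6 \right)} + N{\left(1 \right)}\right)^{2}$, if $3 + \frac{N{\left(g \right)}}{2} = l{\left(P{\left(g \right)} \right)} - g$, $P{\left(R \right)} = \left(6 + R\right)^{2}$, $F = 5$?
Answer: $4489$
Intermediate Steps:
$W{\left(O,I \right)} = 1 - O$
$l{\left(r \right)} = 5 \sqrt{r}$
$N{\left(g \right)} = -6 - 2 g + 10 \sqrt{\left(6 + g\right)^{2}}$ ($N{\left(g \right)} = -6 + 2 \left(5 \sqrt{\left(6 + g\right)^{2}} - g\right) = -6 + 2 \left(- g + 5 \sqrt{\left(6 + g\right)^{2}}\right) = -6 - \left(- 10 \sqrt{\left(6 + g\right)^{2}} + 2 g\right) = -6 - 2 g + 10 \sqrt{\left(6 + g\right)^{2}}$)
$\left(W{\left(-4,-6 \right)} + N{\left(1 \right)}\right)^{2} = \left(\left(1 - -4\right) - \left(8 - 70\right)\right)^{2} = \left(\left(1 + 4\right) - \left(8 - 70\right)\right)^{2} = \left(5 - \left(8 - 70\right)\right)^{2} = \left(5 - -62\right)^{2} = \left(5 + 62\right)^{2} = 67^{2} = 4489$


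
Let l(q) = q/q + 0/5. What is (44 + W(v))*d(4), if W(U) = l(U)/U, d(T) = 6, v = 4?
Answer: 531/2 ≈ 265.50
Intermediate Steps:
l(q) = 1 (l(q) = 1 + 0*(1/5) = 1 + 0 = 1)
W(U) = 1/U
(44 + W(v))*d(4) = (44 + 1/4)*6 = (177/4)*6 = 531/2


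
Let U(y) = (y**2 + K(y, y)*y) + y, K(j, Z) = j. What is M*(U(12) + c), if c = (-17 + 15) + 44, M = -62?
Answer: -21204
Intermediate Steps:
U(y) = y + 2*y**2 (U(y) = (y**2 + y*y) + y = (y**2 + y**2) + y = 2*y**2 + y = y + 2*y**2)
c = 42 (c = -2 + 44 = 42)
M*(U(12) + c) = -62*(12*(1 + 2*12) + 42) = -62*(12*(1 + 24) + 42) = -62*(12*25 + 42) = -62*(300 + 42) = -62*342 = -21204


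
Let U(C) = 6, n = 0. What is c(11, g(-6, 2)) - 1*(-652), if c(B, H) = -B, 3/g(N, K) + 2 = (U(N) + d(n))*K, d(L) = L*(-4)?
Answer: 641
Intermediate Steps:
d(L) = -4*L
g(N, K) = 3/(-2 + 6*K) (g(N, K) = 3/(-2 + (6 - 4*0)*K) = 3/(-2 + (6 + 0)*K) = 3/(-2 + 6*K))
c(11, g(-6, 2)) - 1*(-652) = -1*11 - 1*(-652) = -11 + 652 = 641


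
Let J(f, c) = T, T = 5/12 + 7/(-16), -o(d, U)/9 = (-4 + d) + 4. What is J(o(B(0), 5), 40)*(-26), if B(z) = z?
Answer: 13/24 ≈ 0.54167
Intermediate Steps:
o(d, U) = -9*d (o(d, U) = -9*((-4 + d) + 4) = -9*d)
T = -1/48 (T = 5*(1/12) + 7*(-1/16) = 5/12 - 7/16 = -1/48 ≈ -0.020833)
J(f, c) = -1/48
J(o(B(0), 5), 40)*(-26) = -1/48*(-26) = 13/24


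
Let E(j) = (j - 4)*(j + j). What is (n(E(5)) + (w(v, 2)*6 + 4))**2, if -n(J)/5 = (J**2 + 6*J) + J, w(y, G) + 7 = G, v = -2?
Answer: 767376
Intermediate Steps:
w(y, G) = -7 + G
E(j) = 2*j*(-4 + j) (E(j) = (-4 + j)*(2*j) = 2*j*(-4 + j))
n(J) = -35*J - 5*J**2 (n(J) = -5*((J**2 + 6*J) + J) = -5*(J**2 + 7*J) = -35*J - 5*J**2)
(n(E(5)) + (w(v, 2)*6 + 4))**2 = (-5*2*5*(-4 + 5)*(7 + 2*5*(-4 + 5)) + ((-7 + 2)*6 + 4))**2 = (-5*2*5*1*(7 + 2*5*1) + (-5*6 + 4))**2 = (-5*10*(7 + 10) + (-30 + 4))**2 = (-5*10*17 - 26)**2 = (-850 - 26)**2 = (-876)**2 = 767376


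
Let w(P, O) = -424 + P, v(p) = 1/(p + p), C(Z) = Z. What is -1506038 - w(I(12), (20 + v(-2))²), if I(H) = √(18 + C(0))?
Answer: -1505614 - 3*√2 ≈ -1.5056e+6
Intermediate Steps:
v(p) = 1/(2*p)
I(H) = 3*√2 (I(H) = √(18 + 0) = √18 = 3*√2)
-1506038 - w(I(12), (20 + v(-2))²) = -1506038 - (-424 + 3*√2) = -1506038 + (424 - 3*√2) = -1505614 - 3*√2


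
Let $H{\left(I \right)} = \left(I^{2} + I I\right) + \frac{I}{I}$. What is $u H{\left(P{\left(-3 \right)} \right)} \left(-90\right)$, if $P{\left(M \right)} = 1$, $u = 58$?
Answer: $-15660$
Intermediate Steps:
$H{\left(I \right)} = 1 + 2 I^{2}$ ($H{\left(I \right)} = \left(I^{2} + I^{2}\right) + 1 = 2 I^{2} + 1 = 1 + 2 I^{2}$)
$u H{\left(P{\left(-3 \right)} \right)} \left(-90\right) = 58 \left(1 + 2 \cdot 1^{2}\right) \left(-90\right) = 58 \left(1 + 2 \cdot 1\right) \left(-90\right) = 58 \left(1 + 2\right) \left(-90\right) = 58 \cdot 3 \left(-90\right) = 174 \left(-90\right) = -15660$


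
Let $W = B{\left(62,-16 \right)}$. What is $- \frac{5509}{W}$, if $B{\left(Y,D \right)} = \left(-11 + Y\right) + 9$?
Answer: $- \frac{5509}{60} \approx -91.817$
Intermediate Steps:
$B{\left(Y,D \right)} = -2 + Y$
$W = 60$ ($W = -2 + 62 = 60$)
$- \frac{5509}{W} = - \frac{5509}{60}$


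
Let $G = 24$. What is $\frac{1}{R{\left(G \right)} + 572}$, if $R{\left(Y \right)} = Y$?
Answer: $\frac{1}{596} \approx 0.0016779$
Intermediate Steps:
$\frac{1}{R{\left(G \right)} + 572} = \frac{1}{24 + 572} = \frac{1}{596}$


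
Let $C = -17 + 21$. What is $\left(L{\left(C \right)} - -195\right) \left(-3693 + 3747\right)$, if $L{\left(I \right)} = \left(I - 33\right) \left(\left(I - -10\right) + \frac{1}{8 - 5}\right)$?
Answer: $-11916$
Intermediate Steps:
$C = 4$
$L{\left(I \right)} = \left(-33 + I\right) \left(\frac{31}{3} + I\right)$ ($L{\left(I \right)} = \left(-33 + I\right) \left(\left(I + 10\right) + \frac{1}{3}\right) = \left(-33 + I\right) \left(\left(10 + I\right) + \frac{1}{3}\right) = \left(-33 + I\right) \left(\frac{31}{3} + I\right)$)
$\left(L{\left(C \right)} - -195\right) \left(-3693 + 3747\right) = \left(\left(-341 + 4^{2} - \frac{272}{3}\right) - -195\right) \left(-3693 + 3747\right) = \left(\left(-341 + 16 - \frac{272}{3}\right) + 195\right) 54 = \left(- \frac{1247}{3} + 195\right) 54 = \left(- \frac{662}{3}\right) 54 = -11916$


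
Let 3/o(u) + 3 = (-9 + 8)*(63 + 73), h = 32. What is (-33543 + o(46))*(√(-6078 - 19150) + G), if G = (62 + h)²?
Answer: -41197673280/139 - 9324960*I*√6307/139 ≈ -2.9639e+8 - 5.3277e+6*I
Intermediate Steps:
G = 8836 (G = (62 + 32)² = 94² = 8836)
o(u) = -3/139 (o(u) = 3/(-3 + (-9 + 8)*(63 + 73)) = 3/(-3 - 1*136) = 3/(-3 - 136) = 3/(-139) = 3*(-1/139) = -3/139)
(-33543 + o(46))*(√(-6078 - 19150) + G) = (-33543 - 3/139)*(√(-6078 - 19150) + 8836) = -4662480*(√(-25228) + 8836)/139 = -4662480*(2*I*√6307 + 8836)/139 = -4662480*(8836 + 2*I*√6307)/139 = -41197673280/139 - 9324960*I*√6307/139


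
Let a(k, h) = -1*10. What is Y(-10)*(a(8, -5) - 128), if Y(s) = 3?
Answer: -414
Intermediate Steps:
a(k, h) = -10
Y(-10)*(a(8, -5) - 128) = 3*(-10 - 128) = 3*(-138) = -414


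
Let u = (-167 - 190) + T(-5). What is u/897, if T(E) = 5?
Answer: -352/897 ≈ -0.39242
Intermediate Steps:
u = -352 (u = (-167 - 190) + 5 = -357 + 5 = -352)
u/897 = -352/897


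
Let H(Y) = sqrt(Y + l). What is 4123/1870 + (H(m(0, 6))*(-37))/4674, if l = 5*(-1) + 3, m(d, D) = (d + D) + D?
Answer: 4123/1870 - 37*sqrt(10)/4674 ≈ 2.1798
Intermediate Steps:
m(d, D) = d + 2*D (m(d, D) = (D + d) + D = d + 2*D)
l = -2 (l = -5 + 3 = -2)
H(Y) = sqrt(-2 + Y) (H(Y) = sqrt(Y - 2) = sqrt(-2 + Y))
4123/1870 + (H(m(0, 6))*(-37))/4674 = 4123/1870 + (sqrt(-2 + (0 + 2*6))*(-37))/4674 = 4123*(1/1870) + (sqrt(-2 + (0 + 12))*(-37))*(1/4674) = 4123/1870 + (sqrt(-2 + 12)*(-37))*(1/4674) = 4123/1870 + (sqrt(10)*(-37))*(1/4674) = 4123/1870 - 37*sqrt(10)*(1/4674) = 4123/1870 - 37*sqrt(10)/4674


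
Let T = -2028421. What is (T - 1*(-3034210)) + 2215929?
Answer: 3221718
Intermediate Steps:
(T - 1*(-3034210)) + 2215929 = (-2028421 - 1*(-3034210)) + 2215929 = (-2028421 + 3034210) + 2215929 = 1005789 + 2215929 = 3221718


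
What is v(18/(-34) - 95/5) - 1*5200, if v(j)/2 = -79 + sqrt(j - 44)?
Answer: -5358 + 12*I*sqrt(510)/17 ≈ -5358.0 + 15.941*I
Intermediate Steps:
v(j) = -158 + 2*sqrt(-44 + j) (v(j) = 2*(-79 + sqrt(j - 44)) = 2*(-79 + sqrt(-44 + j)) = -158 + 2*sqrt(-44 + j))
v(18/(-34) - 95/5) - 1*5200 = (-158 + 2*sqrt(-44 + (18/(-34) - 95/5))) - 1*5200 = (-158 + 2*sqrt(-44 + (18*(-1/34) - 95*1/5))) - 5200 = (-158 + 2*sqrt(-44 + (-9/17 - 19))) - 5200 = (-158 + 2*sqrt(-44 - 332/17)) - 5200 = (-158 + 2*sqrt(-1080/17)) - 5200 = (-158 + 2*(6*I*sqrt(510)/17)) - 5200 = (-158 + 12*I*sqrt(510)/17) - 5200 = -5358 + 12*I*sqrt(510)/17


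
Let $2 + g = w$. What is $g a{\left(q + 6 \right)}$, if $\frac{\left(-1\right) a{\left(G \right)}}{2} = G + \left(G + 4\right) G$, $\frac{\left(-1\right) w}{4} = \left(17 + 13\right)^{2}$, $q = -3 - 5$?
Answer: $-43224$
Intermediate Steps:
$q = -8$
$w = -3600$ ($w = - 4 \left(17 + 13\right)^{2} = - 4 \cdot 30^{2} = \left(-4\right) 900 = -3600$)
$g = -3602$ ($g = -2 - 3600 = -3602$)
$a{\left(G \right)} = - 2 G - 2 G \left(4 + G\right)$ ($a{\left(G \right)} = - 2 \left(G + \left(G + 4\right) G\right) = - 2 \left(G + \left(4 + G\right) G\right) = - 2 \left(G + G \left(4 + G\right)\right) = - 2 G - 2 G \left(4 + G\right)$)
$g a{\left(q + 6 \right)} = - 3602 \left(- 2 \left(-8 + 6\right) \left(5 + \left(-8 + 6\right)\right)\right) = - 3602 \left(\left(-2\right) \left(-2\right) \left(5 - 2\right)\right) = - 3602 \left(\left(-2\right) \left(-2\right) 3\right) = \left(-3602\right) 12 = -43224$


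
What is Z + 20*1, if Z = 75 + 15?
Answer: 110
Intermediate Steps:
Z = 90
Z + 20*1 = 90 + 20*1 = 90 + 20 = 110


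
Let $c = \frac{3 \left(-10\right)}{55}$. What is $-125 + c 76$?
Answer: $- \frac{1831}{11} \approx -166.45$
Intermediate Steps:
$c = - \frac{6}{11}$ ($c = \left(-30\right) \frac{1}{55} = - \frac{6}{11} \approx -0.54545$)
$-125 + c 76 = -125 - \frac{456}{11} = - \frac{1831}{11}$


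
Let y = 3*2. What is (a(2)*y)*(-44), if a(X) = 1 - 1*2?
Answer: 264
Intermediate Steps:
a(X) = -1 (a(X) = 1 - 2 = -1)
y = 6
(a(2)*y)*(-44) = -1*6*(-44) = -6*(-44) = 264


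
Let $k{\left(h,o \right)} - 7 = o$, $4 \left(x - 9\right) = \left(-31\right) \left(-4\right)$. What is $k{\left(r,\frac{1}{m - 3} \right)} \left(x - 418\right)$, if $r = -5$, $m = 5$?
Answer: $-2835$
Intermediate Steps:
$x = 40$ ($x = 9 + \frac{\left(-31\right) \left(-4\right)}{4} = 9 + \frac{1}{4} \cdot 124 = 9 + 31 = 40$)
$k{\left(h,o \right)} = 7 + o$
$k{\left(r,\frac{1}{m - 3} \right)} \left(x - 418\right) = \left(7 + \frac{1}{5 - 3}\right) \left(40 - 418\right) = \left(7 + \frac{1}{2}\right) \left(-378\right) = \frac{15}{2} \left(-378\right) = -2835$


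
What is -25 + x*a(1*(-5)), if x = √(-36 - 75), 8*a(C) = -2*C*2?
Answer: -25 + 5*I*√111/2 ≈ -25.0 + 26.339*I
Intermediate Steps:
a(C) = -C/2 (a(C) = (-2*C*2)/8 = (-4*C)/8 = -C/2)
x = I*√111 (x = √(-111) = I*√111 ≈ 10.536*I)
-25 + x*a(1*(-5)) = -25 + (I*√111)*(-(-5)/2) = -25 + (I*√111)*(-½*(-5)) = -25 + (I*√111)*(5/2) = -25 + 5*I*√111/2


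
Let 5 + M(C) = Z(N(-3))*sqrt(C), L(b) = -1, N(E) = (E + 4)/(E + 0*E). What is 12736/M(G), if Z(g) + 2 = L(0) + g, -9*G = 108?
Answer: -38208/95 + 50944*I*sqrt(3)/95 ≈ -402.19 + 928.82*I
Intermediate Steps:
G = -12 (G = -1/9*108 = -12)
N(E) = (4 + E)/E (N(E) = (4 + E)/(E + 0) = (4 + E)/E)
Z(g) = -3 + g (Z(g) = -2 + (-1 + g) = -3 + g)
M(C) = -5 - 10*sqrt(C)/3 (M(C) = -5 + (-3 + (4 - 3)/(-3))*sqrt(C) = -5 + (-3 - 1/3*1)*sqrt(C) = -5 + (-3 - 1/3)*sqrt(C) = -5 - 10*sqrt(C)/3)
12736/M(G) = 12736/(-5 - 20*I*sqrt(3)/3)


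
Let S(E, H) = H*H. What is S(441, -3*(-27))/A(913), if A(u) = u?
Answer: 6561/913 ≈ 7.1862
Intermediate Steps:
S(E, H) = H²
S(441, -3*(-27))/A(913) = (-3*(-27))²/913 = 81²*(1/913) = 6561*(1/913) = 6561/913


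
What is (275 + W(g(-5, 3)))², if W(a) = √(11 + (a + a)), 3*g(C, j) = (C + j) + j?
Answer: (825 + √105)²/9 ≈ 77515.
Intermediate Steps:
g(C, j) = C/3 + 2*j/3 (g(C, j) = ((C + j) + j)/3 = (C + 2*j)/3 = C/3 + 2*j/3)
W(a) = √(11 + 2*a)
(275 + W(g(-5, 3)))² = (275 + √(11 + 2*((⅓)*(-5) + (⅔)*3)))² = (275 + √(11 + 2*(-5/3 + 2)))² = (275 + √(11 + 2*(⅓)))² = (275 + √(11 + ⅔))² = (275 + √(35/3))² = (275 + √105/3)²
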